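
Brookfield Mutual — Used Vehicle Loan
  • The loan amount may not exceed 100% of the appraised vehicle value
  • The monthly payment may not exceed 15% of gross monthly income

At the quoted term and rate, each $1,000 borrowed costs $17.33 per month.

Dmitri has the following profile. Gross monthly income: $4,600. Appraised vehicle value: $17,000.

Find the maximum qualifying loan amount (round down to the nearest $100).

$17,000

Payment cap: 15% × $4,600 = $690/month.
At $17.33 per $1,000, that supports 690/17.33 × 1,000 ≈ $39,815 → $39,800.
LTV cap: 100% × $17,000 = $17,000 → $17,000.
Binding constraint: loan-to-value.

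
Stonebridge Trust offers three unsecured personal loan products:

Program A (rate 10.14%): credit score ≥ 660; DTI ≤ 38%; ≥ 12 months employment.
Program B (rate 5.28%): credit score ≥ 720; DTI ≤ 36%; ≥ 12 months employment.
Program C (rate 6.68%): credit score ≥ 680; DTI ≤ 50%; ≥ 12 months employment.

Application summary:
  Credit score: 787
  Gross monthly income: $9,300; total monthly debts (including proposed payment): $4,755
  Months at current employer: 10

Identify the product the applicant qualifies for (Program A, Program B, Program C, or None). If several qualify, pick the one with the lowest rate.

DTI = 4,755/9,300 = 51.1%.
Program A: score 787 ≥ 660; DTI 51.1% > 38%; employment 10 < 12 mo → does not qualify.
Program B: score 787 ≥ 720; DTI 51.1% > 36%; employment 10 < 12 mo → does not qualify.
Program C: score 787 ≥ 680; DTI 51.1% > 50%; employment 10 < 12 mo → does not qualify.

None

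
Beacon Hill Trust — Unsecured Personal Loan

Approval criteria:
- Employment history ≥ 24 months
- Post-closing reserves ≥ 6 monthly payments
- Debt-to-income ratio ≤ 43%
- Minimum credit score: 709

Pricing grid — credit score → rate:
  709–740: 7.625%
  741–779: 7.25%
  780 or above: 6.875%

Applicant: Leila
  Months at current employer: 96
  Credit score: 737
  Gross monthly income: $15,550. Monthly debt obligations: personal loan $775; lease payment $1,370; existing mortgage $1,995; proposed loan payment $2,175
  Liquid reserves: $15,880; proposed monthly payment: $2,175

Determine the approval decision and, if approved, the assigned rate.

Approved at 7.625%

Credit score 737 ≥ 709 (meets minimum)
Total monthly debts = (775 + 1,370 + 1,995 + 2,175) = 6,315. Debt-to-income = 6,315/15,550 = 40.6% — meets 43% limit
Employment 96 ≥ 24 months
Liquid reserves cover 15,880/2,175 = 7.3 months — ≥ 6 required
All requirements met. Score 737 falls in the 709–740 tier → 7.625%.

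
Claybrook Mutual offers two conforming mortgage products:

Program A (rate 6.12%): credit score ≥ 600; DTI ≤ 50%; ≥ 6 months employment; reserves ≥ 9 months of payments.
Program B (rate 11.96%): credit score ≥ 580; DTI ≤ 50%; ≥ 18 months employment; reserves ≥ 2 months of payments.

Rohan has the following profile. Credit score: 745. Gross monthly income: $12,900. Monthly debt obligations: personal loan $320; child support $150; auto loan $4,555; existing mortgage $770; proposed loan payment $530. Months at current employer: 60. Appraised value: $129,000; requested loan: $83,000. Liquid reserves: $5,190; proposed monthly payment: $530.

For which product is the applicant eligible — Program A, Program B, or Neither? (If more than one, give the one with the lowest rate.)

Total debts = (320 + 150 + 4,555 + 770 + 530) = 6,325; DTI = 6,325/12,900 = 49%.
LTV = 83,000/129,000 = 64.3%.
Reserves = 5,190/530 = 9.8 months.
Program A: score 745 ≥ 600; DTI 49% ≤ 50%; employment 60 ≥ 6 mo; reserves 9.8 ≥ 9 mo → qualifies.
Program B: score 745 ≥ 580; DTI 49% ≤ 50%; employment 60 ≥ 18 mo; reserves 9.8 ≥ 2 mo → qualifies.
Qualifying: Program A, Program B. Lowest rate is 6.12% → Program A.

Program A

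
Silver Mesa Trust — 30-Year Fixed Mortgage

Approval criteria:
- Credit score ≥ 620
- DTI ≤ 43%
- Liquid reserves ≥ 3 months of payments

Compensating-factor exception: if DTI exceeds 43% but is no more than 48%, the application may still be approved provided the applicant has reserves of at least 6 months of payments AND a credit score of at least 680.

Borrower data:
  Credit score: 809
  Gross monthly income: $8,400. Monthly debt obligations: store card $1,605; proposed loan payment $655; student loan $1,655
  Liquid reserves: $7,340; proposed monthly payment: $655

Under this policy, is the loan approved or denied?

Credit score 809 ≥ 620 (meets base)
Total debts = (1,605 + 655 + 1,655) = 3,915. DTI = 3,915/8,400 = 46.6% > 43% — standard DTI limit exceeded.
Reserves = 7,340/655 = 11.2 months ≥ 3
46.6% falls in the override range (43%–48%), so the compensating-factor test applies.
Override check — reserves: 11.2 mo (ok); score: 809 (ok).
Both compensating conditions met → exception applies.

Approved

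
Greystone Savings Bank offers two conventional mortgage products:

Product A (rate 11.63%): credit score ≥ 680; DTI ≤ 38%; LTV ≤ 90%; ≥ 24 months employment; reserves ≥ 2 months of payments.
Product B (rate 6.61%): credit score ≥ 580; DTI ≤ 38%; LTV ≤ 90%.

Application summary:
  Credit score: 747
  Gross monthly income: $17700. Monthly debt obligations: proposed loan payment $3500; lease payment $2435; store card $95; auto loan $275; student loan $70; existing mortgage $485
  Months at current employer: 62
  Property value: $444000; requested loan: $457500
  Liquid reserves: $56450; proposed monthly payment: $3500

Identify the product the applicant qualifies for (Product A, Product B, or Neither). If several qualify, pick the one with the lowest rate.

Total debts = (3,500 + 2,435 + 95 + 275 + 70 + 485) = 6,860; DTI = 6,860/17,700 = 38.8%.
LTV = 457,500/444,000 = 103%.
Reserves = 56,450/3,500 = 16.1 months.
Product A: score 747 ≥ 680; DTI 38.8% > 38%; LTV 103% > 90%; employment 62 ≥ 24 mo; reserves 16.1 ≥ 2 mo → does not qualify.
Product B: score 747 ≥ 580; DTI 38.8% > 38%; LTV 103% > 90% → does not qualify.

Neither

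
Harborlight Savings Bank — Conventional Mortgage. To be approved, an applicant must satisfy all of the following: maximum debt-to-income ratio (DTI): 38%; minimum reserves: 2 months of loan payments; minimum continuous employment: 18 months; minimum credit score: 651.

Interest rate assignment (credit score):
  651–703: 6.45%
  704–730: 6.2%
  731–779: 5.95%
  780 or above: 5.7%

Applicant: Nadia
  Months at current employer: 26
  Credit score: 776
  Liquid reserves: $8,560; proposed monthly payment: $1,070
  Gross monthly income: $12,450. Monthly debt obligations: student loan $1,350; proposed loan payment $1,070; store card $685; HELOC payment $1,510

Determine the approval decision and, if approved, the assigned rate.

Credit score 776 ≥ 651 (meets minimum)
Liquid reserves cover 8,560/1,070 = 8.0 months — ≥ 2 required
Employment 26 ≥ 18 months
Total monthly debts = (1,350 + 1,070 + 685 + 1,510) = 4,615. Debt-to-income = 4,615/12,450 = 37.1% — meets 38% limit
All requirements met. Score 776 falls in the 731–779 tier → 5.95%.

Approved at 5.95%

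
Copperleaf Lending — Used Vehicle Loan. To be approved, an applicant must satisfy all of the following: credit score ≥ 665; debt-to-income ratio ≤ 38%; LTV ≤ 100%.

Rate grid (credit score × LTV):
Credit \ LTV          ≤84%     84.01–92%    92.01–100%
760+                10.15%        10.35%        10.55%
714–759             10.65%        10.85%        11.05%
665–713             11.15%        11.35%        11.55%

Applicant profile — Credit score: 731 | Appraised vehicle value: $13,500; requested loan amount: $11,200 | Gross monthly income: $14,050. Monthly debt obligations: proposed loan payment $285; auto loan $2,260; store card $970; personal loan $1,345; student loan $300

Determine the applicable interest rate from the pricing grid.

10.65%

Credit score 731 ≥ 665; Total monthly debts = (285 + 2,260 + 970 + 1,345 + 300) = 5,160. DTI: 5,160 ÷ 14,050 = 36.7%, within the 38% cap
LTV: 11,200 ÷ 13,500 = 83%, within 100% cap
Row: 731 falls in 714–759. Column: 83% falls in ≤84%. Rate = 10.65%.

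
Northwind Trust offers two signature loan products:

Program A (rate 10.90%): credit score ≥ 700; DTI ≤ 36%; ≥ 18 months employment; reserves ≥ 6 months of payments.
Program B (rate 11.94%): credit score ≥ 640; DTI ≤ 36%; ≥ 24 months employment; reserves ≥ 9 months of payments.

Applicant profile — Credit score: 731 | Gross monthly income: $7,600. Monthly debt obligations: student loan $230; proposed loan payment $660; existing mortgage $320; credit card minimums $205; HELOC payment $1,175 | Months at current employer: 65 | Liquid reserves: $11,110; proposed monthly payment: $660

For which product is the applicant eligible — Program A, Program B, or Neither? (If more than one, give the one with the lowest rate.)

Total debts = (230 + 660 + 320 + 205 + 1,175) = 2,590; DTI = 2,590/7,600 = 34.1%.
Reserves = 11,110/660 = 16.8 months.
Program A: score 731 ≥ 700; DTI 34.1% ≤ 36%; employment 65 ≥ 18 mo; reserves 16.8 ≥ 6 mo → qualifies.
Program B: score 731 ≥ 640; DTI 34.1% ≤ 36%; employment 65 ≥ 24 mo; reserves 16.8 ≥ 9 mo → qualifies.
Qualifying: Program A, Program B. Lowest rate is 10.90% → Program A.

Program A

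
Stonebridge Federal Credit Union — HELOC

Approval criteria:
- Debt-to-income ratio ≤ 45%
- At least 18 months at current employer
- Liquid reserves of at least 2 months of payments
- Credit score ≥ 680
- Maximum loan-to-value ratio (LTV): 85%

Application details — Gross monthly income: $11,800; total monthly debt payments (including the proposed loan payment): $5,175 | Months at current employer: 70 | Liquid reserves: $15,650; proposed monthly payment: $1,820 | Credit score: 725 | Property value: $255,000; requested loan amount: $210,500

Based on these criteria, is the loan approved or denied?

Approved

DTI = 5,175/11,800 = 43.9% ≤ 45%
Employment 70 ≥ 18 months
Reserves = 15,650/1,820 = 8.6 months ≥ 2
Credit score 725 ≥ 680 (meets)
Loan-to-value = 210,500/255,000 = 82.5% — pass (85% max)
All criteria satisfied.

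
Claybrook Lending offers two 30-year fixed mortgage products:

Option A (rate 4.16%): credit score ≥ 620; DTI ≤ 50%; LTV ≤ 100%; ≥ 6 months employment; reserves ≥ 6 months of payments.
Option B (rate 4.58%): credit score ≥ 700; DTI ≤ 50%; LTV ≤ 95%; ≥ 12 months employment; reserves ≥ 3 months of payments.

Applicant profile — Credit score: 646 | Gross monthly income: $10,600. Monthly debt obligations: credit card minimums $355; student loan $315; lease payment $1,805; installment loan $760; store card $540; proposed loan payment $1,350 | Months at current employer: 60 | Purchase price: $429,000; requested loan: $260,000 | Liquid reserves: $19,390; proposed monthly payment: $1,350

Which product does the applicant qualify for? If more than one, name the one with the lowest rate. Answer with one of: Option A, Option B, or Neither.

Total debts = (355 + 315 + 1,805 + 760 + 540 + 1,350) = 5,125; DTI = 5,125/10,600 = 48.3%.
LTV = 260,000/429,000 = 60.6%.
Reserves = 19,390/1,350 = 14.4 months.
Option A: score 646 ≥ 620; DTI 48.3% ≤ 50%; LTV 60.6% ≤ 100%; employment 60 ≥ 6 mo; reserves 14.4 ≥ 6 mo → qualifies.
Option B: score 646 < 700; DTI 48.3% ≤ 50%; LTV 60.6% ≤ 95%; employment 60 ≥ 12 mo; reserves 14.4 ≥ 3 mo → does not qualify.

Option A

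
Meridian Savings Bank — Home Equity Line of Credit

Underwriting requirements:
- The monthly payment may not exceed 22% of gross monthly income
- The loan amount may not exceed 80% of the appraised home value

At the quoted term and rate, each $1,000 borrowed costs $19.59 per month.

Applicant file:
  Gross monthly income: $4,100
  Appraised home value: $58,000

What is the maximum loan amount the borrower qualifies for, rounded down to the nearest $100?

$46,000

Payment cap: 22% × $4,100 = $902/month.
At $19.59 per $1,000, that supports 902/19.59 × 1,000 ≈ $46,043 → $46,000.
LTV cap: 80% × $58,000 = $46,400 → $46,400.
Binding constraint: payment-to-income.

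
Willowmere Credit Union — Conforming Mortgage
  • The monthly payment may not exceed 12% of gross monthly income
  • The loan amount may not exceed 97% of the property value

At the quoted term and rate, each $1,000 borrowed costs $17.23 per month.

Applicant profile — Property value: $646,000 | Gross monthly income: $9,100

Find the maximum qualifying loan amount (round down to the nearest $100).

$63,300

Payment cap: 12% × $9,100 = $1,092/month.
At $17.23 per $1,000, that supports 1,092/17.23 × 1,000 ≈ $63,377 → $63,300.
LTV cap: 97% × $646,000 = $626,620 → $626,600.
Binding constraint: payment-to-income.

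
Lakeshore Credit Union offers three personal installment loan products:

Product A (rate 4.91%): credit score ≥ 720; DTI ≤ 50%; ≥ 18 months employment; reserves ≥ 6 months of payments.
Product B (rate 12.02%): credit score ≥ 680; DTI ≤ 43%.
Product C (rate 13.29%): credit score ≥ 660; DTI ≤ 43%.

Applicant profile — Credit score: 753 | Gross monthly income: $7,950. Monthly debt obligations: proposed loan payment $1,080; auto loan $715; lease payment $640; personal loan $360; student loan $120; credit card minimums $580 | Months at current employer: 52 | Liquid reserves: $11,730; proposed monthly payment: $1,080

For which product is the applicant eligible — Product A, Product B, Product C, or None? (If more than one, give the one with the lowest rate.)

Total debts = (1,080 + 715 + 640 + 360 + 120 + 580) = 3,495; DTI = 3,495/7,950 = 44%.
Reserves = 11,730/1,080 = 10.9 months.
Product A: score 753 ≥ 720; DTI 44% ≤ 50%; employment 52 ≥ 18 mo; reserves 10.9 ≥ 6 mo → qualifies.
Product B: score 753 ≥ 680; DTI 44% > 43% → does not qualify.
Product C: score 753 ≥ 660; DTI 44% > 43% → does not qualify.

Product A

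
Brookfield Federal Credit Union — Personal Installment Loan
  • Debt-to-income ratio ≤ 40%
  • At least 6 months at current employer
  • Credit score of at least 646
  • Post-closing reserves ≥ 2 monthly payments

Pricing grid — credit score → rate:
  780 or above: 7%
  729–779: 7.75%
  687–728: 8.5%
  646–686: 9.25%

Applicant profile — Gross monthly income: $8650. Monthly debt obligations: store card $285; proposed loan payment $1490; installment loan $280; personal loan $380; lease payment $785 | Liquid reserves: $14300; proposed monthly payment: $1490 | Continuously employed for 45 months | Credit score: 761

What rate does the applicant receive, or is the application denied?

Credit score 761 ≥ 646 (meets minimum)
Reserves: 14,300 ÷ 1,490 = 9.6 months (meets 2-month minimum)
Total monthly debts = (285 + 1,490 + 280 + 380 + 785) = 3,220. Debt-to-income = 3,220/8,650 = 37.2% — meets 40% limit
Employment 45 ≥ 6 months
All requirements met. Score 761 falls in the 729–779 tier → 7.75%.

Approved at 7.75%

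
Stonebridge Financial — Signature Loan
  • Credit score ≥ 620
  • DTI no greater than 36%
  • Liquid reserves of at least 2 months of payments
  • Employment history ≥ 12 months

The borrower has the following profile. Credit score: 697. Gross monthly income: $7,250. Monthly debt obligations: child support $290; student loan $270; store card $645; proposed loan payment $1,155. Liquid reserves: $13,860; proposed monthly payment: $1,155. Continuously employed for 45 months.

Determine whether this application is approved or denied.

Credit score 697 ≥ 620 (meets)
Total monthly debts = (290 + 270 + 645 + 1,155) = 2,360. DTI = 2,360/7,250 = 32.6% ≤ 36%
Reserves = 13,860/1,155 = 12.0 months ≥ 2
Employment 45 ≥ 12 months
All criteria satisfied.

Approved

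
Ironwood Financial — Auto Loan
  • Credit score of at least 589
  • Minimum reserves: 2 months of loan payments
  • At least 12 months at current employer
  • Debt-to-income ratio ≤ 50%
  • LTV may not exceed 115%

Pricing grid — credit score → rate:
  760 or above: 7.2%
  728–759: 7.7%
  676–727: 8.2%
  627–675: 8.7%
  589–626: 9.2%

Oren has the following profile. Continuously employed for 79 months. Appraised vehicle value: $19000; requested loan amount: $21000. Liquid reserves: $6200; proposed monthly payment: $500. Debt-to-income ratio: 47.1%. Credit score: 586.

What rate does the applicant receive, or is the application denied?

Denied

Credit score 586 < 589 (below minimum)
Employment 79 ≥ 12 months
DTI 47.1% ≤ 50%
Loan-to-value = 21,000/19,000 = 110.5% — pass (115% max)
Reserves: 6,200 ÷ 500 = 12.4 months (meets 2-month minimum)
Not all requirements met → denied.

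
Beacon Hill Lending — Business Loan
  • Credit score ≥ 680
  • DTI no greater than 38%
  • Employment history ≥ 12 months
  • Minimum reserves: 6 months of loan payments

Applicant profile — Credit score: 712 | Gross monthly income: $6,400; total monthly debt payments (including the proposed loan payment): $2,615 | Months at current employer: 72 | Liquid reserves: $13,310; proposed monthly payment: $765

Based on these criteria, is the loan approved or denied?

Denied

Credit score 712 ≥ 680 (meets)
DTI = 2,615/6,400 = 40.9% > 38%
Employment 72 ≥ 12 months
Reserves: 13,310 ÷ 765 = 17.4 months (meets 6-month minimum)
Fails on DTI.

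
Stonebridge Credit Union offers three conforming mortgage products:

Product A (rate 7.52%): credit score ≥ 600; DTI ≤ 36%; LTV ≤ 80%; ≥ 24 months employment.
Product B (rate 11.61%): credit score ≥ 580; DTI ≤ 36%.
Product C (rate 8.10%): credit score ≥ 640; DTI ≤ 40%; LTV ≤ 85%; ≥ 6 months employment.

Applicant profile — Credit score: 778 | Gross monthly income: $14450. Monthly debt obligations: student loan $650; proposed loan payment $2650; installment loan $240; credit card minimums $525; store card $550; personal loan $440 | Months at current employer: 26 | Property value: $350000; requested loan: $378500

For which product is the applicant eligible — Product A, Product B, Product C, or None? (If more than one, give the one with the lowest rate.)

Product B

Total debts = (650 + 2,650 + 240 + 525 + 550 + 440) = 5,055; DTI = 5,055/14,450 = 35%.
LTV = 378,500/350,000 = 108.1%.
Product A: score 778 ≥ 600; DTI 35% ≤ 36%; LTV 108.1% > 80%; employment 26 ≥ 24 mo → does not qualify.
Product B: score 778 ≥ 580; DTI 35% ≤ 36% → qualifies.
Product C: score 778 ≥ 640; DTI 35% ≤ 40%; LTV 108.1% > 85%; employment 26 ≥ 6 mo → does not qualify.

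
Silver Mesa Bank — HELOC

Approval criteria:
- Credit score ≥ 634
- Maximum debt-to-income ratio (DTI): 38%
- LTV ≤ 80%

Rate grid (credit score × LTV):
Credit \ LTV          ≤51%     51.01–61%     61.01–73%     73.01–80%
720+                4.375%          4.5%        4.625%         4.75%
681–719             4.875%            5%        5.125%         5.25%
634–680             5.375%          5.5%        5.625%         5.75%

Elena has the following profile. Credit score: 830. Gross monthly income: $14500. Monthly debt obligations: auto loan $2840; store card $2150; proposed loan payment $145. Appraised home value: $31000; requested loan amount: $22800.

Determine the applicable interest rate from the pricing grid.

4.75%

Credit score 830 ≥ 634; Total monthly debts = (2,840 + 2,150 + 145) = 5,135. DTI = 5,135/14,500 = 35.4% ≤ 38%
LTV = 22,800/31,000 = 73.5% ≤ 80%
Score 830 is in the 720+ band; LTV 73.5% is in the 73.01–80% band → 4.75%.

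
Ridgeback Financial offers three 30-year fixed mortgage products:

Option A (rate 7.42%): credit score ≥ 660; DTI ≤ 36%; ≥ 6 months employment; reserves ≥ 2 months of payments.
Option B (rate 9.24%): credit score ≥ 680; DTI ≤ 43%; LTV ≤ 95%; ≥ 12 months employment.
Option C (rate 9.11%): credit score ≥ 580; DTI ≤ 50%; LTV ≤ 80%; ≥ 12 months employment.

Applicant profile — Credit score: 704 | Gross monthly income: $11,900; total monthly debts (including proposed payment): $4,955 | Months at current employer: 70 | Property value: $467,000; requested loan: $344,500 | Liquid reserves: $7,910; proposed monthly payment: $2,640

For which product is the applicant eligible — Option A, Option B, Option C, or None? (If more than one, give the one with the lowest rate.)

DTI = 4,955/11,900 = 41.6%.
LTV = 344,500/467,000 = 73.8%.
Reserves = 7,910/2,640 = 3.0 months.
Option A: score 704 ≥ 660; DTI 41.6% > 36%; employment 70 ≥ 6 mo; reserves 3.0 ≥ 2 mo → does not qualify.
Option B: score 704 ≥ 680; DTI 41.6% ≤ 43%; LTV 73.8% ≤ 95%; employment 70 ≥ 12 mo → qualifies.
Option C: score 704 ≥ 580; DTI 41.6% ≤ 50%; LTV 73.8% ≤ 80%; employment 70 ≥ 12 mo → qualifies.
Qualifying: Option B, Option C. Lowest rate is 9.11% → Option C.

Option C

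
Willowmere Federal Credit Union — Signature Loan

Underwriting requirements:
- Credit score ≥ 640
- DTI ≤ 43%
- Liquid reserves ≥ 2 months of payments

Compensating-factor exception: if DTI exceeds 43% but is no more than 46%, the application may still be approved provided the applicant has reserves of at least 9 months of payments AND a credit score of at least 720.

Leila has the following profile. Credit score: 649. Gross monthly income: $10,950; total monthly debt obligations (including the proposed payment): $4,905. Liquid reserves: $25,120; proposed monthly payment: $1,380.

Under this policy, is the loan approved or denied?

Credit score 649 ≥ 640 (meets base)
DTI = 4,905/10,950 = 44.8% > 43% — standard DTI limit exceeded.
Reserves = 25,120/1,380 = 18.2 months ≥ 2
44.8% falls in the override range (43%–46%), so the compensating-factor test applies.
Override check — reserves: 18.2 mo (ok); score: 649 (below 720).
Compensating-factor requirement not fully met.

Denied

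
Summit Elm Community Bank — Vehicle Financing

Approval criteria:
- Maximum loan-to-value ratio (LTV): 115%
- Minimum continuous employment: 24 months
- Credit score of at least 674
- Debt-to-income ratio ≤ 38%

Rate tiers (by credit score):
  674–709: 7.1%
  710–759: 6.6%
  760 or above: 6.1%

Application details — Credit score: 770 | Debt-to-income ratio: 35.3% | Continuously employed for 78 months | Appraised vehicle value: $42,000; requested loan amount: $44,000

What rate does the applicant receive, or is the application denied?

Credit score 770 ≥ 674 (meets minimum)
Employment 78 ≥ 24 months
Debt-to-income 35.3% vs 38% cap — pass
LTV: 44,000 ÷ 42,000 = 104.8%, within 115% cap
All requirements met. Score 770 falls in the 760 or above tier → 6.1%.

Approved at 6.1%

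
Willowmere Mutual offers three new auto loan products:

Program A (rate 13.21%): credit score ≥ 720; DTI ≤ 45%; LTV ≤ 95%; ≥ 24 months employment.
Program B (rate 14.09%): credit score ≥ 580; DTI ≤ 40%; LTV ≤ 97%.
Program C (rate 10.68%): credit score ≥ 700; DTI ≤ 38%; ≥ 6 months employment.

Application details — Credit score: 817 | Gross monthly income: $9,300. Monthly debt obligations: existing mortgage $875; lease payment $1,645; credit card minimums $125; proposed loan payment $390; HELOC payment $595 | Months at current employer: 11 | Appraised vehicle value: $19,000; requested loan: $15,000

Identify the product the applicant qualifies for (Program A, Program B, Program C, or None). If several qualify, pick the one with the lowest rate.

Program B

Total debts = (875 + 1,645 + 125 + 390 + 595) = 3,630; DTI = 3,630/9,300 = 39%.
LTV = 15,000/19,000 = 78.9%.
Program A: score 817 ≥ 720; DTI 39% ≤ 45%; LTV 78.9% ≤ 95%; employment 11 < 24 mo → does not qualify.
Program B: score 817 ≥ 580; DTI 39% ≤ 40%; LTV 78.9% ≤ 97% → qualifies.
Program C: score 817 ≥ 700; DTI 39% > 38%; employment 11 ≥ 6 mo → does not qualify.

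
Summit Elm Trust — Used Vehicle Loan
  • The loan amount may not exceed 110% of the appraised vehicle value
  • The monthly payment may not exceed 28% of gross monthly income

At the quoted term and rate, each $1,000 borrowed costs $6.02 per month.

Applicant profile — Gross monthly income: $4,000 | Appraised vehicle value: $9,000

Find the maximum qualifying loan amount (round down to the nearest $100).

Payment cap: 28% × $4,000 = $1,120/month.
At $6.02 per $1,000, that supports 1,120/6.02 × 1,000 ≈ $186,046 → $186,000.
LTV cap: 110% × $9,000 = $9,900 → $9,900.
Binding constraint: loan-to-value.

$9,900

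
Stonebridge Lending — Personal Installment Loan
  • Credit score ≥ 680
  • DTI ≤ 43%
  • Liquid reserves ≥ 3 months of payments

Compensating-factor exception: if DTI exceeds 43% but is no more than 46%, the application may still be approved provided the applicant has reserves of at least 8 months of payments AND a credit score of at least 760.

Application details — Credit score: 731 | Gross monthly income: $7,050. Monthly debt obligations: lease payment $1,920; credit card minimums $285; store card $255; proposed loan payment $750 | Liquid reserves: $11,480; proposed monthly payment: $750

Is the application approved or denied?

Credit score 731 ≥ 680 (meets base)
Total debts = (1,920 + 285 + 255 + 750) = 3,210. DTI = 3,210/7,050 = 45.5% > 43% — standard DTI limit exceeded.
Reserves = 11,480/750 = 15.3 months ≥ 3
DTI 45.5% is within the 43%–46% exception band; checking compensating factors.
Reserves 15.3 ≥ 8 months; credit score 731 < 760.
Compensating-factor requirement not fully met.

Denied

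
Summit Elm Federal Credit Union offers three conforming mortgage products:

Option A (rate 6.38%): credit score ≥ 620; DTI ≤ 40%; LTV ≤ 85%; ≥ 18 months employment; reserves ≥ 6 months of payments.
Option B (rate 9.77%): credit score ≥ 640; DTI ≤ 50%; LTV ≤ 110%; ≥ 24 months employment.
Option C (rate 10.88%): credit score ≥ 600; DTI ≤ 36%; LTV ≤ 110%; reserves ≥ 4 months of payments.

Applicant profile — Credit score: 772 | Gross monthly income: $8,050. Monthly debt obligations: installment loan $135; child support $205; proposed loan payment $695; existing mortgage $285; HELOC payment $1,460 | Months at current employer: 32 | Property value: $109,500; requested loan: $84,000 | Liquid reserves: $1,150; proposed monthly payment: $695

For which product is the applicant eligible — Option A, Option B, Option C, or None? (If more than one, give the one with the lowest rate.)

Total debts = (135 + 205 + 695 + 285 + 1,460) = 2,780; DTI = 2,780/8,050 = 34.5%.
LTV = 84,000/109,500 = 76.7%.
Reserves = 1,150/695 = 1.7 months.
Option A: score 772 ≥ 620; DTI 34.5% ≤ 40%; LTV 76.7% ≤ 85%; employment 32 ≥ 18 mo; reserves 1.7 < 6 mo → does not qualify.
Option B: score 772 ≥ 640; DTI 34.5% ≤ 50%; LTV 76.7% ≤ 110%; employment 32 ≥ 24 mo → qualifies.
Option C: score 772 ≥ 600; DTI 34.5% ≤ 36%; LTV 76.7% ≤ 110%; reserves 1.7 < 4 mo → does not qualify.

Option B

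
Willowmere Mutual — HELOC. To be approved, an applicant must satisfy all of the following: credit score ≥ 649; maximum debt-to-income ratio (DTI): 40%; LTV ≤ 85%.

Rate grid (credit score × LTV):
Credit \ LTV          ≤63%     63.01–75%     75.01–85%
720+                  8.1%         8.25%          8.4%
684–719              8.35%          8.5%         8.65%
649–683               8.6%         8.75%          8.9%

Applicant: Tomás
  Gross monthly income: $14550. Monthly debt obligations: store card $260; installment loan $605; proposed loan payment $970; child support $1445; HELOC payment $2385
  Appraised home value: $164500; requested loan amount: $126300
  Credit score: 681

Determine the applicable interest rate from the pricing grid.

Credit score 681 ≥ 649; Total monthly debts = (260 + 605 + 970 + 1,445 + 2,385) = 5,665. DTI = 5,665/14,550 = 38.9% ≤ 40%
LTV: 126,300 ÷ 164,500 = 76.8%, within 85% cap
Credit 681 → row 649–683; LTV 76.8% → column 75.01–85%. Grid cell → 8.9%.

8.9%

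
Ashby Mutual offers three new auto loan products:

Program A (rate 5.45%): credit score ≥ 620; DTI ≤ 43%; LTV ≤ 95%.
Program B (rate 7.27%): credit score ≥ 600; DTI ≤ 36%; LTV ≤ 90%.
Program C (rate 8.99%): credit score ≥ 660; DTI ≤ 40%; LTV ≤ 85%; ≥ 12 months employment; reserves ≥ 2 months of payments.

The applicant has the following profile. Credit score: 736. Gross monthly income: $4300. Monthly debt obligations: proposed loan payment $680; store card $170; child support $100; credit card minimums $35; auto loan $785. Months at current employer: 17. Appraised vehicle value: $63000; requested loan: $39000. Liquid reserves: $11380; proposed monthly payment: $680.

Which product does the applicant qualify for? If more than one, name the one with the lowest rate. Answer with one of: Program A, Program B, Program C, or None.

Program A

Total debts = (680 + 170 + 100 + 35 + 785) = 1,770; DTI = 1,770/4,300 = 41.2%.
LTV = 39,000/63,000 = 61.9%.
Reserves = 11,380/680 = 16.7 months.
Program A: score 736 ≥ 620; DTI 41.2% ≤ 43%; LTV 61.9% ≤ 95% → qualifies.
Program B: score 736 ≥ 600; DTI 41.2% > 36%; LTV 61.9% ≤ 90% → does not qualify.
Program C: score 736 ≥ 660; DTI 41.2% > 40%; LTV 61.9% ≤ 85%; employment 17 ≥ 12 mo; reserves 16.7 ≥ 2 mo → does not qualify.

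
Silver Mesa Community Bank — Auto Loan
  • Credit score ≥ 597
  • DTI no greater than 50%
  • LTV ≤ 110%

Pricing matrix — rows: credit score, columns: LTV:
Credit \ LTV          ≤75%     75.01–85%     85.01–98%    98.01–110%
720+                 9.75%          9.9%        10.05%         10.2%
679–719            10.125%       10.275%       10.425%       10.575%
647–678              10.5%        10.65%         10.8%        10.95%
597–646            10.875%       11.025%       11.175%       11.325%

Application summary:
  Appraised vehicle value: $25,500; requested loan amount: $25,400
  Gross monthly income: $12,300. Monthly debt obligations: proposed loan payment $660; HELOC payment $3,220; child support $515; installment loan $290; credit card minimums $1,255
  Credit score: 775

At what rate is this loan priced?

10.2%

Credit score 775 ≥ 597; Total monthly debts = (660 + 3,220 + 515 + 290 + 1,255) = 5,940. DTI = 5,940/12,300 = 48.3% ≤ 50%
Loan-to-value = 25,400/25,500 = 99.6% — pass (110% max)
Score 775 is in the 720+ band; LTV 99.6% is in the 98.01–110% band → 10.2%.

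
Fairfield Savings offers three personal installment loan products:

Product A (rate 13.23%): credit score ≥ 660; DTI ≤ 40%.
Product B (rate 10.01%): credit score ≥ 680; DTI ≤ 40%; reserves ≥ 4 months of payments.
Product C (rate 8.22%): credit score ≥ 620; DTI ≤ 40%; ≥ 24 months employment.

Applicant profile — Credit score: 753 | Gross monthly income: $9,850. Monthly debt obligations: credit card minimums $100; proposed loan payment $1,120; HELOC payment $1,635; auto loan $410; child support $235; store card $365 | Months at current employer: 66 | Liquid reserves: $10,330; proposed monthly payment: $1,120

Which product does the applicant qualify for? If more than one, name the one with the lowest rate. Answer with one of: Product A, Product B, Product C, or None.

Total debts = (100 + 1,120 + 1,635 + 410 + 235 + 365) = 3,865; DTI = 3,865/9,850 = 39.2%.
Reserves = 10,330/1,120 = 9.2 months.
Product A: score 753 ≥ 660; DTI 39.2% ≤ 40% → qualifies.
Product B: score 753 ≥ 680; DTI 39.2% ≤ 40%; reserves 9.2 ≥ 4 mo → qualifies.
Product C: score 753 ≥ 620; DTI 39.2% ≤ 40%; employment 66 ≥ 24 mo → qualifies.
Qualifying: Product A, Product B, Product C. Lowest rate is 8.22% → Product C.

Product C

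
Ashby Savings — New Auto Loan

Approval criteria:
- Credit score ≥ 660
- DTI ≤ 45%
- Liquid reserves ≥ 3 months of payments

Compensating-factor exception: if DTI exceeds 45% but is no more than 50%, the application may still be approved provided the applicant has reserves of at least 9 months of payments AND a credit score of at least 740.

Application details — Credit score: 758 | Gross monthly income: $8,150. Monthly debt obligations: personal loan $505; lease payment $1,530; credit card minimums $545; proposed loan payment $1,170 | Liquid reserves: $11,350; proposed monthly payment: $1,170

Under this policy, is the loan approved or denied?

Approved

Credit score 758 ≥ 660 (meets base)
Total debts = (505 + 1,530 + 545 + 1,170) = 3,750. DTI: 3,750 ÷ 8,150 = 46%, over the 45% base limit.
Reserves: 11,350 ÷ 1,170 = 9.7 months (meets 3-month minimum)
46% falls in the override range (45%–50%), so the compensating-factor test applies.
Override check — reserves: 9.7 mo (ok); score: 758 (ok).
Both compensating conditions met → exception applies.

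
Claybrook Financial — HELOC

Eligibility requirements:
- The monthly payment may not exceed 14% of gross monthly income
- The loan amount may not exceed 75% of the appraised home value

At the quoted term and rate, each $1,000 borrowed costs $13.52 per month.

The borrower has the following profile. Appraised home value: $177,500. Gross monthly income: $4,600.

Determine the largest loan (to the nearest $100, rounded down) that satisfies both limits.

$47,600

Payment cap: 14% × $4,600 = $644/month.
At $13.52 per $1,000, that supports 644/13.52 × 1,000 ≈ $47,633 → $47,600.
LTV cap: 75% × $177,500 = $133,125 → $133,100.
Binding constraint: payment-to-income.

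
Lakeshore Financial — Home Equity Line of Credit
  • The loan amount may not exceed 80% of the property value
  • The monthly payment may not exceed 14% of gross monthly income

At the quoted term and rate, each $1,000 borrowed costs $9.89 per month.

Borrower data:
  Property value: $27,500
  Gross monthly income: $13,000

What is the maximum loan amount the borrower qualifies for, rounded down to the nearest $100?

$22,000

Payment cap: 14% × $13,000 = $1,820/month.
At $9.89 per $1,000, that supports 1,820/9.89 × 1,000 ≈ $184,024 → $184,000.
LTV cap: 80% × $27,500 = $22,000 → $22,000.
Binding constraint: loan-to-value.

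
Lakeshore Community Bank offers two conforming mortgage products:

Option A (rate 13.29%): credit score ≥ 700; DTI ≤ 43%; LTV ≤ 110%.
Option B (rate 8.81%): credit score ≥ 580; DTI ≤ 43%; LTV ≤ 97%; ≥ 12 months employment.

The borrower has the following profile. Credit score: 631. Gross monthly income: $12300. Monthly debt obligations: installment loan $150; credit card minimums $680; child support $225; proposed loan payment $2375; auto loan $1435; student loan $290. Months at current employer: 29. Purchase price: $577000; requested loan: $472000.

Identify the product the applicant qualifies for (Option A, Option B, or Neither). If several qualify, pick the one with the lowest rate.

Total debts = (150 + 680 + 225 + 2,375 + 1,435 + 290) = 5,155; DTI = 5,155/12,300 = 41.9%.
LTV = 472,000/577,000 = 81.8%.
Option A: score 631 < 700; DTI 41.9% ≤ 43%; LTV 81.8% ≤ 110% → does not qualify.
Option B: score 631 ≥ 580; DTI 41.9% ≤ 43%; LTV 81.8% ≤ 97%; employment 29 ≥ 12 mo → qualifies.

Option B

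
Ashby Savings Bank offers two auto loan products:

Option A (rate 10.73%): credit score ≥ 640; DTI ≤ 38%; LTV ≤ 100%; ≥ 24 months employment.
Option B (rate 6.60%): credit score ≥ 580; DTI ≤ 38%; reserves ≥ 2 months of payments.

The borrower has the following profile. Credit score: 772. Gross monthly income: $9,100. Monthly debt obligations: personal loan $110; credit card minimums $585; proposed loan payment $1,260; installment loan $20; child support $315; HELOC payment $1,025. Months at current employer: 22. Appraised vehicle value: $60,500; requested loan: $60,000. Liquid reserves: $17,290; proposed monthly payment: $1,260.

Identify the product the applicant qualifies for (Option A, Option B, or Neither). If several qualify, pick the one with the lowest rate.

Total debts = (110 + 585 + 1,260 + 20 + 315 + 1,025) = 3,315; DTI = 3,315/9,100 = 36.4%.
LTV = 60,000/60,500 = 99.2%.
Reserves = 17,290/1,260 = 13.7 months.
Option A: score 772 ≥ 640; DTI 36.4% ≤ 38%; LTV 99.2% ≤ 100%; employment 22 < 24 mo → does not qualify.
Option B: score 772 ≥ 580; DTI 36.4% ≤ 38%; reserves 13.7 ≥ 2 mo → qualifies.

Option B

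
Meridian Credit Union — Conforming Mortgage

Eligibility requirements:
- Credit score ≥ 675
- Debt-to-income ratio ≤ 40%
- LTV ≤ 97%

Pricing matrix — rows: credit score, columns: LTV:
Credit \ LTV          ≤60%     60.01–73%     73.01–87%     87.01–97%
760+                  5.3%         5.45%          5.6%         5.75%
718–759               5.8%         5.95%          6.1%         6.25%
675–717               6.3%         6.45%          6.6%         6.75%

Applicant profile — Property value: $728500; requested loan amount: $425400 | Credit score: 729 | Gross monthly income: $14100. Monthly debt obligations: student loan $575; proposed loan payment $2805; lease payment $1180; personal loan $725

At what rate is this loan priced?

Credit score 729 ≥ 675; Total monthly debts = (575 + 2,805 + 1,180 + 725) = 5,285. Debt-to-income = 5,285/14,100 = 37.5% — meets 40% limit
LTV = 425,400/728,500 = 58.4% ≤ 97%
Row: 729 falls in 718–759. Column: 58.4% falls in ≤60%. Rate = 5.8%.

5.8%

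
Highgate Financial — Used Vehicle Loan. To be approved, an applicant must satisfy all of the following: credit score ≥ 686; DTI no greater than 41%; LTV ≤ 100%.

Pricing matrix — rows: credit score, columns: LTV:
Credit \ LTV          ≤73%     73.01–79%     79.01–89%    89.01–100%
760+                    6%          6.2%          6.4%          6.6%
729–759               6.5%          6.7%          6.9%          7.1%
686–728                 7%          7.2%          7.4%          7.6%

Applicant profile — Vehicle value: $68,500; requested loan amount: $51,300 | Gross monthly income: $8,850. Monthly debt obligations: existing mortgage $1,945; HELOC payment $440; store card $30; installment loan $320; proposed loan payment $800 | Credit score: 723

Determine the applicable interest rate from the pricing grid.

7.2%

Credit score 723 ≥ 686; Total monthly debts = (1,945 + 440 + 30 + 320 + 800) = 3,535. DTI: 3,535 ÷ 8,850 = 39.9%, within the 41% cap
Loan-to-value = 51,300/68,500 = 74.9% — pass (100% max)
Credit 723 → row 686–728; LTV 74.9% → column 73.01–79%. Grid cell → 7.2%.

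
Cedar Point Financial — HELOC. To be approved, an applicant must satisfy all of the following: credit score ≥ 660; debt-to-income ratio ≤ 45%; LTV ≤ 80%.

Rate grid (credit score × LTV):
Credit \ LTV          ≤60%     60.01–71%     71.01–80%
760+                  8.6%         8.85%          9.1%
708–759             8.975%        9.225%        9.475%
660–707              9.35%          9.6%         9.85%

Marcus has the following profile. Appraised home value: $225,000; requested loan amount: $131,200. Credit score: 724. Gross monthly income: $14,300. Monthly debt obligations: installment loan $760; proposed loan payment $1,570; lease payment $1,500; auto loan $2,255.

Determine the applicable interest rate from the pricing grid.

Credit score 724 ≥ 660; Total monthly debts = (760 + 1,570 + 1,500 + 2,255) = 6,085. DTI: 6,085 ÷ 14,300 = 42.6%, within the 45% cap
LTV = 131,200/225,000 = 58.3% ≤ 80%
Score 724 is in the 708–759 band; LTV 58.3% is in the ≤60% band → 8.975%.

8.975%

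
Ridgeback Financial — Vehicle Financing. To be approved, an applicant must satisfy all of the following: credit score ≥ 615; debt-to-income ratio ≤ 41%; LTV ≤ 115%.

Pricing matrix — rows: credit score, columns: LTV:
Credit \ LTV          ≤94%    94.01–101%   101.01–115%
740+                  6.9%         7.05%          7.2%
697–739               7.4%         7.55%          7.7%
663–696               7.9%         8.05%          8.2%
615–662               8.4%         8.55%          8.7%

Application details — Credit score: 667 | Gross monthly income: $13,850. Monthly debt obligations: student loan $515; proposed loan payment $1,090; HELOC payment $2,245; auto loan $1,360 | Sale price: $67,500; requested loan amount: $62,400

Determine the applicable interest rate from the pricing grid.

Credit score 667 ≥ 615; Total monthly debts = (515 + 1,090 + 2,245 + 1,360) = 5,210. Debt-to-income = 5,210/13,850 = 37.6% — meets 41% limit
LTV = 62,400/67,500 = 92.4% ≤ 115%
Row: 667 falls in 663–696. Column: 92.4% falls in ≤94%. Rate = 7.9%.

7.9%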